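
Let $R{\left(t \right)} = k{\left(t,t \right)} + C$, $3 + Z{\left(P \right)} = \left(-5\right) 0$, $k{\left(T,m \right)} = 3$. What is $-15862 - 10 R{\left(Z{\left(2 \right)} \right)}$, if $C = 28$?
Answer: $-16172$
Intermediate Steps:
$Z{\left(P \right)} = -3$ ($Z{\left(P \right)} = -3 - 0 = -3 + 0 = -3$)
$R{\left(t \right)} = 31$ ($R{\left(t \right)} = 3 + 28 = 31$)
$-15862 - 10 R{\left(Z{\left(2 \right)} \right)} = -15862 - 310 = -16172$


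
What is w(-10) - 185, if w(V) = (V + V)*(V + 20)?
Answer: -385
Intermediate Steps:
w(V) = 2*V*(20 + V) (w(V) = (2*V)*(20 + V) = 2*V*(20 + V))
w(-10) - 185 = 2*(-10)*(20 - 10) - 185 = 2*(-10)*10 - 185 = -200 - 185 = -385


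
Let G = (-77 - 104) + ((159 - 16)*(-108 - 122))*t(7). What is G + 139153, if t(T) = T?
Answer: -91258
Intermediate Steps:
G = -230411 (G = (-77 - 104) + ((159 - 16)*(-108 - 122))*7 = -181 + (143*(-230))*7 = -181 - 32890*7 = -181 - 230230 = -230411)
G + 139153 = -230411 + 139153 = -91258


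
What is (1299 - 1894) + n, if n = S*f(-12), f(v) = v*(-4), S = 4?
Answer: -403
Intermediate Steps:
f(v) = -4*v
n = 192 (n = 4*(-4*(-12)) = 4*48 = 192)
(1299 - 1894) + n = (1299 - 1894) + 192 = -595 + 192 = -403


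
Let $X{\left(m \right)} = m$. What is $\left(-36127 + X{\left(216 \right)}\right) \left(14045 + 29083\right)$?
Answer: $-1548769608$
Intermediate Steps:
$\left(-36127 + X{\left(216 \right)}\right) \left(14045 + 29083\right) = \left(-36127 + 216\right) \left(14045 + 29083\right) = \left(-35911\right) 43128 = -1548769608$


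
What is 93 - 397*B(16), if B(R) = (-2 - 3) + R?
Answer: -4274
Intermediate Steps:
B(R) = -5 + R
93 - 397*B(16) = 93 - 397*(-5 + 16) = 93 - 397*11 = 93 - 4367 = -4274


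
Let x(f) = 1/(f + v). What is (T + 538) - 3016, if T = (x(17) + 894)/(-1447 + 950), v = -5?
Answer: -14789521/5964 ≈ -2479.8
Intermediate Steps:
x(f) = 1/(-5 + f) (x(f) = 1/(f - 5) = 1/(-5 + f))
T = -10729/5964 (T = (1/(-5 + 17) + 894)/(-1447 + 950) = (1/12 + 894)/(-497) = (1/12 + 894)*(-1/497) = (10729/12)*(-1/497) = -10729/5964 ≈ -1.7990)
(T + 538) - 3016 = (-10729/5964 + 538) - 3016 = 3197903/5964 - 3016 = -14789521/5964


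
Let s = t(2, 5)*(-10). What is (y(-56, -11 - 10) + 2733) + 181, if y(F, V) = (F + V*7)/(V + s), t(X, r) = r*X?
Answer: 352797/121 ≈ 2915.7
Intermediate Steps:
t(X, r) = X*r
s = -100 (s = (2*5)*(-10) = 10*(-10) = -100)
y(F, V) = (F + 7*V)/(-100 + V) (y(F, V) = (F + V*7)/(V - 100) = (F + 7*V)/(-100 + V))
(y(-56, -11 - 10) + 2733) + 181 = ((-56 + 7*(-11 - 10))/(-100 + (-11 - 10)) + 2733) + 181 = ((-56 + 7*(-21))/(-100 - 21) + 2733) + 181 = ((-56 - 147)/(-121) + 2733) + 181 = (-1/121*(-203) + 2733) + 181 = (203/121 + 2733) + 181 = 330896/121 + 181 = 352797/121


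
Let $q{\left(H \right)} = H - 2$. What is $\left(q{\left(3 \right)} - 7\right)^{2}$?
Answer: $36$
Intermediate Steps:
$q{\left(H \right)} = -2 + H$ ($q{\left(H \right)} = H - 2 = -2 + H$)
$\left(q{\left(3 \right)} - 7\right)^{2} = \left(\left(-2 + 3\right) - 7\right)^{2} = \left(1 - 7\right)^{2} = \left(-6\right)^{2} = 36$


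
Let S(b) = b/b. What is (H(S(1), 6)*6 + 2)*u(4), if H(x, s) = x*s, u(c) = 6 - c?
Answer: 76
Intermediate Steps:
S(b) = 1
H(x, s) = s*x
(H(S(1), 6)*6 + 2)*u(4) = ((6*1)*6 + 2)*(6 - 1*4) = (6*6 + 2)*(6 - 4) = (36 + 2)*2 = 38*2 = 76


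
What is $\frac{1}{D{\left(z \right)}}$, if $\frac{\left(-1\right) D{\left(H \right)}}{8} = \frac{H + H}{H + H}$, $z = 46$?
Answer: $- \frac{1}{8} \approx -0.125$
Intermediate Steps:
$D{\left(H \right)} = -8$ ($D{\left(H \right)} = - 8 \frac{H + H}{H + H} = - 8 \frac{2 H}{2 H} = - 8 \cdot 2 H \frac{1}{2 H} = \left(-8\right) 1 = -8$)
$\frac{1}{D{\left(z \right)}} = \frac{1}{-8} = - \frac{1}{8}$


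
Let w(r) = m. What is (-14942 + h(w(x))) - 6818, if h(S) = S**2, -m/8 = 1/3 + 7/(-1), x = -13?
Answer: -170240/9 ≈ -18916.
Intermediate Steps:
m = 160/3 (m = -8*(1/3 + 7/(-1)) = -8*(1*(1/3) + 7*(-1)) = -8*(1/3 - 7) = -8*(-20/3) = 160/3 ≈ 53.333)
w(r) = 160/3
(-14942 + h(w(x))) - 6818 = (-14942 + (160/3)**2) - 6818 = (-14942 + 25600/9) - 6818 = -108878/9 - 6818 = -170240/9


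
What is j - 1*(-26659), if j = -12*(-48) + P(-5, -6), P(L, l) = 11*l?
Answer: 27169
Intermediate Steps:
j = 510 (j = -12*(-48) + 11*(-6) = 576 - 66 = 510)
j - 1*(-26659) = 510 - 1*(-26659) = 510 + 26659 = 27169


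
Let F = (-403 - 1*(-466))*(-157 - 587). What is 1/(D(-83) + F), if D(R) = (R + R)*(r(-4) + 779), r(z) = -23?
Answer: -1/172368 ≈ -5.8015e-6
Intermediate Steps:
F = -46872 (F = (-403 + 466)*(-744) = 63*(-744) = -46872)
D(R) = 1512*R (D(R) = (R + R)*(-23 + 779) = (2*R)*756 = 1512*R)
1/(D(-83) + F) = 1/(1512*(-83) - 46872) = 1/(-125496 - 46872) = 1/(-172368) = -1/172368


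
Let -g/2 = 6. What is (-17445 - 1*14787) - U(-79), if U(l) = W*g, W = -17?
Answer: -32436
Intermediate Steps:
g = -12 (g = -2*6 = -12)
U(l) = 204 (U(l) = -17*(-12) = 204)
(-17445 - 1*14787) - U(-79) = (-17445 - 1*14787) - 1*204 = (-17445 - 14787) - 204 = -32232 - 204 = -32436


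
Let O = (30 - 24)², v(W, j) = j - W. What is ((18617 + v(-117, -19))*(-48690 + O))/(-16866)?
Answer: 50586645/937 ≈ 53988.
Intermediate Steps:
O = 36 (O = 6² = 36)
((18617 + v(-117, -19))*(-48690 + O))/(-16866) = ((18617 + (-19 - 1*(-117)))*(-48690 + 36))/(-16866) = ((18617 + (-19 + 117))*(-48654))*(-1/16866) = ((18617 + 98)*(-48654))*(-1/16866) = (18715*(-48654))*(-1/16866) = -910559610*(-1/16866) = 50586645/937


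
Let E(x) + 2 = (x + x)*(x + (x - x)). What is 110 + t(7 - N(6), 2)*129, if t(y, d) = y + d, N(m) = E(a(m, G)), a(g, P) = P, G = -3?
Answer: -793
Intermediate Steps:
E(x) = -2 + 2*x**2 (E(x) = -2 + (x + x)*(x + (x - x)) = -2 + (2*x)*(x + 0) = -2 + (2*x)*x = -2 + 2*x**2)
N(m) = 16 (N(m) = -2 + 2*(-3)**2 = -2 + 2*9 = -2 + 18 = 16)
t(y, d) = d + y
110 + t(7 - N(6), 2)*129 = 110 + (2 + (7 - 1*16))*129 = 110 + (2 + (7 - 16))*129 = 110 + (2 - 9)*129 = 110 - 7*129 = 110 - 903 = -793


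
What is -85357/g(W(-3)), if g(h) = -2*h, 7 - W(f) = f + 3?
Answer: 85357/14 ≈ 6096.9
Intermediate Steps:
W(f) = 4 - f (W(f) = 7 - (f + 3) = 7 - (3 + f) = 7 + (-3 - f) = 4 - f)
-85357/g(W(-3)) = -85357*(-1/(2*(4 - 1*(-3)))) = -85357*(-1/(2*(4 + 3))) = -85357/((-2*7)) = -85357/(-14) = -85357*(-1/14) = 85357/14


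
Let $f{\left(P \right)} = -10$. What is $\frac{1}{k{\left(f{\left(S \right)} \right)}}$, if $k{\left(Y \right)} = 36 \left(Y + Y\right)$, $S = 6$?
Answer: $- \frac{1}{720} \approx -0.0013889$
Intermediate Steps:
$k{\left(Y \right)} = 72 Y$ ($k{\left(Y \right)} = 36 \cdot 2 Y = 72 Y$)
$\frac{1}{k{\left(f{\left(S \right)} \right)}} = \frac{1}{72 \left(-10\right)} = \frac{1}{-720} = - \frac{1}{720}$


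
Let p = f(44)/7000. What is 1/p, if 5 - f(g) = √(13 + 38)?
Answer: -17500/13 - 3500*√51/13 ≈ -3268.8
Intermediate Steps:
f(g) = 5 - √51 (f(g) = 5 - √(13 + 38) = 5 - √51)
p = 1/1400 - √51/7000 (p = (5 - √51)/7000 = (5 - √51)*(1/7000) = 1/1400 - √51/7000 ≈ -0.00030592)
1/p = 1/(1/1400 - √51/7000)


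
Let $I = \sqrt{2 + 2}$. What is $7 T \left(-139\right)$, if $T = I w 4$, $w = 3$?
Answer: $-23352$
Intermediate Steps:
$I = 2$ ($I = \sqrt{4} = 2$)
$T = 24$ ($T = 2 \cdot 3 \cdot 4 = 6 \cdot 4 = 24$)
$7 T \left(-139\right) = 7 \cdot 24 \left(-139\right) = 168 \left(-139\right) = -23352$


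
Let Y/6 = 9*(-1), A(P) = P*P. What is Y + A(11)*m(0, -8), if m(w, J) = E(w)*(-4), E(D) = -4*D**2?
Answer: -54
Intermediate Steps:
A(P) = P**2
m(w, J) = 16*w**2 (m(w, J) = -4*w**2*(-4) = 16*w**2)
Y = -54 (Y = 6*(9*(-1)) = 6*(-9) = -54)
Y + A(11)*m(0, -8) = -54 + 11**2*(16*0**2) = -54 + 121*(16*0) = -54 + 121*0 = -54 + 0 = -54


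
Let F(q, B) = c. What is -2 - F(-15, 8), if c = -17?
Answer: 15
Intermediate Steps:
F(q, B) = -17
-2 - F(-15, 8) = -2 - 1*(-17) = -2 + 17 = 15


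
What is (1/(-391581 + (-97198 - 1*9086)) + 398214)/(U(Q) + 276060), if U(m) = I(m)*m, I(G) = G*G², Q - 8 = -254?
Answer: 198256813109/1823411800955340 ≈ 0.00010873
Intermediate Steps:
Q = -246 (Q = 8 - 254 = -246)
I(G) = G³
U(m) = m⁴ (U(m) = m³*m = m⁴)
(1/(-391581 + (-97198 - 1*9086)) + 398214)/(U(Q) + 276060) = (1/(-391581 + (-97198 - 1*9086)) + 398214)/((-246)⁴ + 276060) = (1/(-391581 + (-97198 - 9086)) + 398214)/(3662186256 + 276060) = (1/(-391581 - 106284) + 398214)/3662462316 = (1/(-497865) + 398214)*(1/3662462316) = (-1/497865 + 398214)*(1/3662462316) = (198256813109/497865)*(1/3662462316) = 198256813109/1823411800955340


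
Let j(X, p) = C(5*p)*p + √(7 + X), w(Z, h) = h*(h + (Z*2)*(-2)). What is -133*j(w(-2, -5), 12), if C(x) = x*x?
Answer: -5745600 - 266*I*√2 ≈ -5.7456e+6 - 376.18*I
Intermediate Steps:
C(x) = x²
w(Z, h) = h*(h - 4*Z) (w(Z, h) = h*(h + (2*Z)*(-2)) = h*(h - 4*Z))
j(X, p) = √(7 + X) + 25*p³ (j(X, p) = (5*p)²*p + √(7 + X) = (25*p²)*p + √(7 + X) = 25*p³ + √(7 + X) = √(7 + X) + 25*p³)
-133*j(w(-2, -5), 12) = -133*(√(7 - 5*(-5 - 4*(-2))) + 25*12³) = -133*(√(7 - 5*(-5 + 8)) + 25*1728) = -133*(√(7 - 5*3) + 43200) = -133*(√(7 - 15) + 43200) = -133*(√(-8) + 43200) = -133*(2*I*√2 + 43200) = -133*(43200 + 2*I*√2) = -5745600 - 266*I*√2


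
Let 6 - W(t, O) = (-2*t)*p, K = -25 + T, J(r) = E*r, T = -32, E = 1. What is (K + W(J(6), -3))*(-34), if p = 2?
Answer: 918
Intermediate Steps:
J(r) = r (J(r) = 1*r = r)
K = -57 (K = -25 - 32 = -57)
W(t, O) = 6 + 4*t (W(t, O) = 6 - (-2*t)*2 = 6 - (-4)*t = 6 + 4*t)
(K + W(J(6), -3))*(-34) = (-57 + (6 + 4*6))*(-34) = (-57 + (6 + 24))*(-34) = (-57 + 30)*(-34) = -27*(-34) = 918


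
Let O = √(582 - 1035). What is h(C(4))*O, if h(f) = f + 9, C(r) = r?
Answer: 13*I*√453 ≈ 276.69*I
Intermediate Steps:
O = I*√453 (O = √(-453) = I*√453 ≈ 21.284*I)
h(f) = 9 + f
h(C(4))*O = (9 + 4)*(I*√453) = 13*(I*√453) = 13*I*√453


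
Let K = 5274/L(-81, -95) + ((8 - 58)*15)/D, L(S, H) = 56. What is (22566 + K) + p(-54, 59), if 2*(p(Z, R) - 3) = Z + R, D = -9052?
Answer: 1436193307/63364 ≈ 22666.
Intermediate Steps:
p(Z, R) = 3 + R/2 + Z/2 (p(Z, R) = 3 + (Z + R)/2 = 3 + (R + Z)/2 = 3 + (R/2 + Z/2) = 3 + R/2 + Z/2)
K = 5972781/63364 (K = 5274/56 + ((8 - 58)*15)/(-9052) = 5274*(1/56) - 50*15*(-1/9052) = 2637/28 - 750*(-1/9052) = 2637/28 + 375/4526 = 5972781/63364 ≈ 94.261)
(22566 + K) + p(-54, 59) = (22566 + 5972781/63364) + (3 + (½)*59 + (½)*(-54)) = 1435844805/63364 + (3 + 59/2 - 27) = 1435844805/63364 + 11/2 = 1436193307/63364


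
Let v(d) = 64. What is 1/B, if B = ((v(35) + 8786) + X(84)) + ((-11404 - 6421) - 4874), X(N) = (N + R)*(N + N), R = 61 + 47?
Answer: 1/18407 ≈ 5.4327e-5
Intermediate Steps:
R = 108
X(N) = 2*N*(108 + N) (X(N) = (N + 108)*(N + N) = (108 + N)*(2*N) = 2*N*(108 + N))
B = 18407 (B = ((64 + 8786) + 2*84*(108 + 84)) + ((-11404 - 6421) - 4874) = (8850 + 2*84*192) + (-17825 - 4874) = (8850 + 32256) - 22699 = 41106 - 22699 = 18407)
1/B = 1/18407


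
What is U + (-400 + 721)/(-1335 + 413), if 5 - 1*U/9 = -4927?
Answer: 40925415/922 ≈ 44388.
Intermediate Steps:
U = 44388 (U = 45 - 9*(-4927) = 45 + 44343 = 44388)
U + (-400 + 721)/(-1335 + 413) = 44388 + (-400 + 721)/(-1335 + 413) = 44388 + 321/(-922) = 44388 + 321*(-1/922) = 44388 - 321/922 = 40925415/922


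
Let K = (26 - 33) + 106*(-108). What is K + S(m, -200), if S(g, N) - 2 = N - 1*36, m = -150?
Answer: -11689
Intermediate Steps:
S(g, N) = -34 + N (S(g, N) = 2 + (N - 1*36) = 2 + (N - 36) = 2 + (-36 + N) = -34 + N)
K = -11455 (K = -7 - 11448 = -11455)
K + S(m, -200) = -11455 + (-34 - 200) = -11455 - 234 = -11689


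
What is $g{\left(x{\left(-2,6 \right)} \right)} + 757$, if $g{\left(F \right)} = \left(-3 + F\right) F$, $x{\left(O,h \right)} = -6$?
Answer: $811$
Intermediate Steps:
$g{\left(F \right)} = F \left(-3 + F\right)$
$g{\left(x{\left(-2,6 \right)} \right)} + 757 = - 6 \left(-3 - 6\right) + 757 = \left(-6\right) \left(-9\right) + 757 = 54 + 757 = 811$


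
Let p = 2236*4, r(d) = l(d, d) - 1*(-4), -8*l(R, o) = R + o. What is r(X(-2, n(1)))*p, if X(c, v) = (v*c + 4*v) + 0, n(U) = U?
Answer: 31304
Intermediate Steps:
l(R, o) = -R/8 - o/8 (l(R, o) = -(R + o)/8 = -R/8 - o/8)
X(c, v) = 4*v + c*v (X(c, v) = (c*v + 4*v) + 0 = (4*v + c*v) + 0 = 4*v + c*v)
r(d) = 4 - d/4 (r(d) = (-d/8 - d/8) - 1*(-4) = -d/4 + 4 = 4 - d/4)
p = 8944
r(X(-2, n(1)))*p = (4 - (4 - 2)/4)*8944 = (4 - 2/4)*8944 = (4 - ¼*2)*8944 = (4 - ½)*8944 = (7/2)*8944 = 31304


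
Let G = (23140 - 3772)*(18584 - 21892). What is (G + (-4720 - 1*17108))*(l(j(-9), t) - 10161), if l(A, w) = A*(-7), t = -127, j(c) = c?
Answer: 647192654856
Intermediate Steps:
G = -64069344 (G = 19368*(-3308) = -64069344)
l(A, w) = -7*A
(G + (-4720 - 1*17108))*(l(j(-9), t) - 10161) = (-64069344 + (-4720 - 1*17108))*(-7*(-9) - 10161) = (-64069344 + (-4720 - 17108))*(63 - 10161) = (-64069344 - 21828)*(-10098) = -64091172*(-10098) = 647192654856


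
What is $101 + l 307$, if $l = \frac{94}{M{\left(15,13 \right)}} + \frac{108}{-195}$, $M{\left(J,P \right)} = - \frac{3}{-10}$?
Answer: $\frac{18744239}{195} \approx 96124.0$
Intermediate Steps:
$M{\left(J,P \right)} = \frac{3}{10}$ ($M{\left(J,P \right)} = \left(-3\right) \left(- \frac{1}{10}\right) = \frac{3}{10}$)
$l = \frac{60992}{195}$ ($l = \frac{94}{\frac{3}{10}} + \frac{108}{-195} = 94 \cdot \frac{10}{3} + 108 \left(- \frac{1}{195}\right) = \frac{940}{3} - \frac{36}{65} = \frac{60992}{195} \approx 312.78$)
$101 + l 307 = 101 + \frac{60992}{195} \cdot 307 = 101 + \frac{18724544}{195} = \frac{18744239}{195}$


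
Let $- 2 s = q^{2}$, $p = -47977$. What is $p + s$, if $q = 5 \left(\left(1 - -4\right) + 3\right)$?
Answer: $-48777$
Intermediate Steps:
$q = 40$ ($q = 5 \left(\left(1 + 4\right) + 3\right) = 5 \left(5 + 3\right) = 5 \cdot 8 = 40$)
$s = -800$ ($s = - \frac{40^{2}}{2} = \left(- \frac{1}{2}\right) 1600 = -800$)
$p + s = -47977 - 800 = -48777$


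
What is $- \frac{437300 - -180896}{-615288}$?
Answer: $\frac{154549}{153822} \approx 1.0047$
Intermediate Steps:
$- \frac{437300 - -180896}{-615288} = - \frac{\left(437300 + 180896\right) \left(-1\right)}{615288} = - \frac{618196 \left(-1\right)}{615288} = \left(-1\right) \left(- \frac{154549}{153822}\right) = \frac{154549}{153822}$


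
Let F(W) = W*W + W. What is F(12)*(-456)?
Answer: -71136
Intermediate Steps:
F(W) = W + W² (F(W) = W² + W = W + W²)
F(12)*(-456) = (12*(1 + 12))*(-456) = (12*13)*(-456) = 156*(-456) = -71136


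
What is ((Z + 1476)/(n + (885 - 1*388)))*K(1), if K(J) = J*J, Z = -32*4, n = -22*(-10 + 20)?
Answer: 1348/277 ≈ 4.8664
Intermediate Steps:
n = -220 (n = -22*10 = -220)
Z = -128
K(J) = J²
((Z + 1476)/(n + (885 - 1*388)))*K(1) = ((-128 + 1476)/(-220 + (885 - 1*388)))*1² = (1348/(-220 + (885 - 388)))*1 = (1348/(-220 + 497))*1 = (1348/277)*1 = 1348/277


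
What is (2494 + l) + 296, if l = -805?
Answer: 1985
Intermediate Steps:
(2494 + l) + 296 = (2494 - 805) + 296 = 1689 + 296 = 1985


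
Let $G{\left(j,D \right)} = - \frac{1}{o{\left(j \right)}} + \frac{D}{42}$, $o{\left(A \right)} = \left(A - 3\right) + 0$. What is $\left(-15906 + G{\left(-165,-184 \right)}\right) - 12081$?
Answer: $- \frac{223931}{8} \approx -27991.0$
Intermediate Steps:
$o{\left(A \right)} = -3 + A$ ($o{\left(A \right)} = \left(-3 + A\right) + 0 = -3 + A$)
$G{\left(j,D \right)} = - \frac{1}{-3 + j} + \frac{D}{42}$
$\left(-15906 + G{\left(-165,-184 \right)}\right) - 12081 = \left(-15906 + \frac{-42 - 184 \left(-3 - 165\right)}{42 \left(-3 - 165\right)}\right) - 12081 = \left(-15906 + \frac{-42 - -30912}{42 \left(-168\right)}\right) - 12081 = \left(-15906 + \frac{1}{42} \left(- \frac{1}{168}\right) \left(-42 + 30912\right)\right) - 12081 = \left(-15906 + \frac{1}{42} \left(- \frac{1}{168}\right) 30870\right) - 12081 = \left(-15906 - \frac{35}{8}\right) - 12081 = - \frac{127283}{8} - 12081 = - \frac{223931}{8}$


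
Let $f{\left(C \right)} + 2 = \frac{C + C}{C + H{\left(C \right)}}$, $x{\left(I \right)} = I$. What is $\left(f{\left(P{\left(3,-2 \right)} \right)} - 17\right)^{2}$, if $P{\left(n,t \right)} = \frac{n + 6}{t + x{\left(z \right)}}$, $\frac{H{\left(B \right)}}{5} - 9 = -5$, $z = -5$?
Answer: $\frac{6285049}{17161} \approx 366.24$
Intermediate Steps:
$H{\left(B \right)} = 20$ ($H{\left(B \right)} = 45 + 5 \left(-5\right) = 45 - 25 = 20$)
$P{\left(n,t \right)} = \frac{6 + n}{-5 + t}$ ($P{\left(n,t \right)} = \frac{n + 6}{t - 5} = \frac{6 + n}{-5 + t}$)
$f{\left(C \right)} = -2 + \frac{2 C}{20 + C}$ ($f{\left(C \right)} = -2 + \frac{C + C}{C + 20} = -2 + \frac{2 C}{20 + C}$)
$\left(f{\left(P{\left(3,-2 \right)} \right)} - 17\right)^{2} = \left(- \frac{40}{20 + \frac{6 + 3}{-5 - 2}} - 17\right)^{2} = \left(- \frac{40}{20 + \frac{1}{-7} \cdot 9} - 17\right)^{2} = \left(- \frac{40}{20 - \frac{9}{7}} - 17\right)^{2} = \left(- \frac{40}{\frac{131}{7}} - 17\right)^{2} = \left(\left(-40\right) \frac{7}{131} - 17\right)^{2} = \left(- \frac{280}{131} - 17\right)^{2} = \left(- \frac{2507}{131}\right)^{2} = \frac{6285049}{17161}$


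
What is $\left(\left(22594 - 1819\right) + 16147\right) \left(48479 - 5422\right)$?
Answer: $1589750554$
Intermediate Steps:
$\left(\left(22594 - 1819\right) + 16147\right) \left(48479 - 5422\right) = \left(\left(22594 - 1819\right) + 16147\right) 43057 = \left(20775 + 16147\right) 43057 = 36922 \cdot 43057 = 1589750554$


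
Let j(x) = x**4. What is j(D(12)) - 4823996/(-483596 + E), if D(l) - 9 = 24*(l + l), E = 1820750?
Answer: 78302368072598627/668577 ≈ 1.1712e+11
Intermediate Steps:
D(l) = 9 + 48*l (D(l) = 9 + 24*(l + l) = 9 + 24*(2*l) = 9 + 48*l)
j(D(12)) - 4823996/(-483596 + E) = (9 + 48*12)**4 - 4823996/(-483596 + 1820750) = (9 + 576)**4 - 4823996/1337154 = 585**4 - 4823996*1/1337154 = 117117950625 - 2411998/668577 = 78302368072598627/668577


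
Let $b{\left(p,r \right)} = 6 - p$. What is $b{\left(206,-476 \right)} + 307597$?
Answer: $307397$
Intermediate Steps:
$b{\left(206,-476 \right)} + 307597 = \left(6 - 206\right) + 307597 = -200 + 307597 = 307397$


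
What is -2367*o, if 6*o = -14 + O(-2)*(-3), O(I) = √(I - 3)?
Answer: 5523 + 2367*I*√5/2 ≈ 5523.0 + 2646.4*I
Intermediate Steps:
O(I) = √(-3 + I)
o = -7/3 - I*√5/2 (o = (-14 + √(-3 - 2)*(-3))/6 = (-14 + √(-5)*(-3))/6 = (-14 + (I*√5)*(-3))/6 = (-14 - 3*I*√5)/6 = -7/3 - I*√5/2 ≈ -2.3333 - 1.118*I)
-2367*o = -2367*(-7/3 - I*√5/2) = 5523 + 2367*I*√5/2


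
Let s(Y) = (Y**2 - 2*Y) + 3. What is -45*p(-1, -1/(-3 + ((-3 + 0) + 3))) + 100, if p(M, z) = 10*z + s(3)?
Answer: -320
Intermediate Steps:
s(Y) = 3 + Y**2 - 2*Y
p(M, z) = 6 + 10*z (p(M, z) = 10*z + (3 + 3**2 - 2*3) = 10*z + (3 + 9 - 6) = 10*z + 6 = 6 + 10*z)
-45*p(-1, -1/(-3 + ((-3 + 0) + 3))) + 100 = -45*(6 + 10*(-1/(-3 + ((-3 + 0) + 3)))) + 100 = -45*(6 + 10*(-1/(-3 + (-3 + 3)))) + 100 = -45*(6 + 10*(-1/(-3 + 0))) + 100 = -45*(6 + 10*(-1/(-3))) + 100 = -45*(6 + 10*(-1*(-1/3))) + 100 = -45*(6 + 10*(1/3)) + 100 = -45*(6 + 10/3) + 100 = -45*28/3 + 100 = -420 + 100 = -320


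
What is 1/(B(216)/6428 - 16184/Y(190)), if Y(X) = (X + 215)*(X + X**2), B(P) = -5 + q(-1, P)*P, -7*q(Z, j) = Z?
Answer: 330663230100/966011593 ≈ 342.30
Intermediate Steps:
q(Z, j) = -Z/7
B(P) = -5 + P/7 (B(P) = -5 + (-1/7*(-1))*P = -5 + P/7)
Y(X) = (215 + X)*(X + X**2)
1/(B(216)/6428 - 16184/Y(190)) = 1/((-5 + (1/7)*216)/6428 - 16184*1/(190*(215 + 190**2 + 216*190))) = 1/((-5 + 216/7)*(1/6428) - 16184*1/(190*(215 + 36100 + 41040))) = 1/((181/7)*(1/6428) - 16184/(190*77355)) = 1/(181/44996 - 16184/14697450) = 1/(181/44996 - 16184*1/14697450) = 1/(181/44996 - 8092/7348725) = 1/(966011593/330663230100) = 330663230100/966011593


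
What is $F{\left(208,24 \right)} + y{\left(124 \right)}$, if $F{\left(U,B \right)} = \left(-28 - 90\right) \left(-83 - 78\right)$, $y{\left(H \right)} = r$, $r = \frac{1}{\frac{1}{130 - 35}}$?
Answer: $19093$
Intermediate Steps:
$r = 95$ ($r = \frac{1}{\frac{1}{95}} = 95$)
$y{\left(H \right)} = 95$
$F{\left(U,B \right)} = 18998$ ($F{\left(U,B \right)} = \left(-118\right) \left(-161\right) = 18998$)
$F{\left(208,24 \right)} + y{\left(124 \right)} = 18998 + 95 = 19093$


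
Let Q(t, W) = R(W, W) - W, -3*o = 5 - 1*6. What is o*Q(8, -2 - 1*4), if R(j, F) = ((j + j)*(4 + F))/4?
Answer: 4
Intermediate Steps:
o = 1/3 (o = -(5 - 1*6)/3 = -(5 - 6)/3 = -1/3*(-1) = 1/3 ≈ 0.33333)
R(j, F) = j*(4 + F)/2 (R(j, F) = ((2*j)*(4 + F))*(1/4) = (2*j*(4 + F))*(1/4) = j*(4 + F)/2)
Q(t, W) = -W + W*(4 + W)/2 (Q(t, W) = W*(4 + W)/2 - W = -W + W*(4 + W)/2)
o*Q(8, -2 - 1*4) = ((-2 - 1*4)*(2 + (-2 - 1*4))/2)/3 = ((-2 - 4)*(2 + (-2 - 4))/2)/3 = ((1/2)*(-6)*(2 - 6))/3 = ((1/2)*(-6)*(-4))/3 = (1/3)*12 = 4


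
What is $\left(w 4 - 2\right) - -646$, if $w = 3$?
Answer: $656$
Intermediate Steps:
$\left(w 4 - 2\right) - -646 = \left(3 \cdot 4 - 2\right) - -646 = \left(12 - 2\right) + 646 = 10 + 646 = 656$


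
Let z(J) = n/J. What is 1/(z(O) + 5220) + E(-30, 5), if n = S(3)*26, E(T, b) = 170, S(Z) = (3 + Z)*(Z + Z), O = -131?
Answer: 116090411/682884 ≈ 170.00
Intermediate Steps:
S(Z) = 2*Z*(3 + Z) (S(Z) = (3 + Z)*(2*Z) = 2*Z*(3 + Z))
n = 936 (n = (2*3*(3 + 3))*26 = (2*3*6)*26 = 36*26 = 936)
z(J) = 936/J
1/(z(O) + 5220) + E(-30, 5) = 1/(936/(-131) + 5220) + 170 = 1/(936*(-1/131) + 5220) + 170 = 1/(-936/131 + 5220) + 170 = 1/(682884/131) + 170 = 131/682884 + 170 = 116090411/682884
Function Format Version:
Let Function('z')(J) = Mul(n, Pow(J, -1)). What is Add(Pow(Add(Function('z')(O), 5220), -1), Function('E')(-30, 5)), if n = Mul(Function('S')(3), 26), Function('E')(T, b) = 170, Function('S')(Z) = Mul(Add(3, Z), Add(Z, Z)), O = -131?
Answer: Rational(116090411, 682884) ≈ 170.00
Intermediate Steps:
Function('S')(Z) = Mul(2, Z, Add(3, Z)) (Function('S')(Z) = Mul(Add(3, Z), Mul(2, Z)) = Mul(2, Z, Add(3, Z)))
n = 936 (n = Mul(Mul(2, 3, Add(3, 3)), 26) = Mul(Mul(2, 3, 6), 26) = Mul(36, 26) = 936)
Function('z')(J) = Mul(936, Pow(J, -1))
Add(Pow(Add(Function('z')(O), 5220), -1), Function('E')(-30, 5)) = Add(Pow(Add(Mul(936, Pow(-131, -1)), 5220), -1), 170) = Add(Pow(Add(Mul(936, Rational(-1, 131)), 5220), -1), 170) = Add(Pow(Add(Rational(-936, 131), 5220), -1), 170) = Add(Pow(Rational(682884, 131), -1), 170) = Add(Rational(131, 682884), 170) = Rational(116090411, 682884)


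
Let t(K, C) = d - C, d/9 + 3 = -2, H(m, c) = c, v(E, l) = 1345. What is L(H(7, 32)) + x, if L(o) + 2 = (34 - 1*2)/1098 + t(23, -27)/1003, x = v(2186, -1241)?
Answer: 739525087/550647 ≈ 1343.0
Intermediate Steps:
d = -45 (d = -27 + 9*(-2) = -27 - 18 = -45)
t(K, C) = -45 - C
x = 1345
L(o) = -1095128/550647 (L(o) = -2 + ((34 - 1*2)/1098 + (-45 - 1*(-27))/1003) = -2 + ((34 - 2)*(1/1098) + (-45 + 27)*(1/1003)) = -2 + (32*(1/1098) - 18*1/1003) = -2 + (16/549 - 18/1003) = -2 + 6166/550647 = -1095128/550647)
L(H(7, 32)) + x = -1095128/550647 + 1345 = 739525087/550647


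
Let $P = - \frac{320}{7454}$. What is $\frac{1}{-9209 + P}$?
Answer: $- \frac{3727}{34322103} \approx -0.00010859$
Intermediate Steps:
$P = - \frac{160}{3727}$ ($P = \left(-320\right) \frac{1}{7454} = - \frac{160}{3727} \approx -0.04293$)
$\frac{1}{-9209 + P} = \frac{1}{-9209 - \frac{160}{3727}} = \frac{1}{- \frac{34322103}{3727}} = - \frac{3727}{34322103}$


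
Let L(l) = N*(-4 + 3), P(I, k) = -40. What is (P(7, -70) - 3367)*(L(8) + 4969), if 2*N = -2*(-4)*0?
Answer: -16929383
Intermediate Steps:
N = 0 (N = (-2*(-4)*0)/2 = (8*0)/2 = (½)*0 = 0)
L(l) = 0 (L(l) = 0*(-4 + 3) = 0*(-1) = 0)
(P(7, -70) - 3367)*(L(8) + 4969) = (-40 - 3367)*(0 + 4969) = -3407*4969 = -16929383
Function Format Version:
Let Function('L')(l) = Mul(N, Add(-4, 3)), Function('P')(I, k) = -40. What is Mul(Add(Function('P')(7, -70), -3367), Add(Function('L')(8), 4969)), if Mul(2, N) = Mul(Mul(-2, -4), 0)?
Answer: -16929383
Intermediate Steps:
N = 0 (N = Mul(Rational(1, 2), Mul(Mul(-2, -4), 0)) = Mul(Rational(1, 2), Mul(8, 0)) = Mul(Rational(1, 2), 0) = 0)
Function('L')(l) = 0 (Function('L')(l) = Mul(0, Add(-4, 3)) = Mul(0, -1) = 0)
Mul(Add(Function('P')(7, -70), -3367), Add(Function('L')(8), 4969)) = Mul(Add(-40, -3367), Add(0, 4969)) = Mul(-3407, 4969) = -16929383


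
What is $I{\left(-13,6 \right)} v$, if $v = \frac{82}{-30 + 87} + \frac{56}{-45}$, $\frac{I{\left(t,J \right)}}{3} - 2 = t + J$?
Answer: $- \frac{166}{57} \approx -2.9123$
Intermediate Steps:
$I{\left(t,J \right)} = 6 + 3 J + 3 t$ ($I{\left(t,J \right)} = 6 + 3 \left(t + J\right) = 6 + 3 \left(J + t\right) = 6 + \left(3 J + 3 t\right) = 6 + 3 J + 3 t$)
$v = \frac{166}{855}$ ($v = \frac{82}{57} + 56 \left(- \frac{1}{45}\right) = 82 \cdot \frac{1}{57} - \frac{56}{45} = \frac{82}{57} - \frac{56}{45} = \frac{166}{855} \approx 0.19415$)
$I{\left(-13,6 \right)} v = \left(6 + 3 \cdot 6 + 3 \left(-13\right)\right) \frac{166}{855} = \left(6 + 18 - 39\right) \frac{166}{855} = \left(-15\right) \frac{166}{855} = - \frac{166}{57}$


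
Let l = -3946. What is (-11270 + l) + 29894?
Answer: 14678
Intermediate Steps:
(-11270 + l) + 29894 = (-11270 - 3946) + 29894 = -15216 + 29894 = 14678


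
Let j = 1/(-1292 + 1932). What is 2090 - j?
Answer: 1337599/640 ≈ 2090.0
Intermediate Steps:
j = 1/640 ≈ 0.0015625
2090 - j = 2090 - 1*1/640 = 2090 - 1/640 = 1337599/640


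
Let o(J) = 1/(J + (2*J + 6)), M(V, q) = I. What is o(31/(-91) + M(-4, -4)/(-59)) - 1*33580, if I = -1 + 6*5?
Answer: -631634431/18810 ≈ -33580.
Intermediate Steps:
I = 29 (I = -1 + 30 = 29)
M(V, q) = 29
o(J) = 1/(6 + 3*J) (o(J) = 1/(J + (6 + 2*J)) = 1/(6 + 3*J))
o(31/(-91) + M(-4, -4)/(-59)) - 1*33580 = 1/(3*(2 + (31/(-91) + 29/(-59)))) - 1*33580 = 1/(3*(2 + (31*(-1/91) + 29*(-1/59)))) - 33580 = 1/(3*(2 + (-31/91 - 29/59))) - 33580 = 1/(3*(2 - 4468/5369)) - 33580 = 1/(3*(6270/5369)) - 33580 = (1/3)*(5369/6270) - 33580 = 5369/18810 - 33580 = -631634431/18810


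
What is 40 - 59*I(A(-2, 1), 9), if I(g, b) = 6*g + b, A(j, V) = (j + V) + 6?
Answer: -2261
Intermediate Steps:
A(j, V) = 6 + V + j (A(j, V) = (V + j) + 6 = 6 + V + j)
I(g, b) = b + 6*g
40 - 59*I(A(-2, 1), 9) = 40 - 59*(9 + 6*(6 + 1 - 2)) = 40 - 59*(9 + 6*5) = 40 - 59*(9 + 30) = 40 - 59*39 = 40 - 2301 = -2261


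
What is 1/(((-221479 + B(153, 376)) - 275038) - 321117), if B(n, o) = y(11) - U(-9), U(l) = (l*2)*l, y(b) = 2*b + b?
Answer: -1/817763 ≈ -1.2228e-6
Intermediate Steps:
y(b) = 3*b
U(l) = 2*l² (U(l) = (2*l)*l = 2*l²)
B(n, o) = -129 (B(n, o) = 3*11 - 2*(-9)² = 33 - 2*81 = 33 - 1*162 = 33 - 162 = -129)
1/(((-221479 + B(153, 376)) - 275038) - 321117) = 1/(((-221479 - 129) - 275038) - 321117) = 1/((-221608 - 275038) - 321117) = 1/(-496646 - 321117) = 1/(-817763) = -1/817763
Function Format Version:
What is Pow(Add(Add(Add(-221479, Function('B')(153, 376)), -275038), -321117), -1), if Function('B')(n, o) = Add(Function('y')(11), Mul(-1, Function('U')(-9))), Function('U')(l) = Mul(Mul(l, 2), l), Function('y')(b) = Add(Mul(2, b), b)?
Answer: Rational(-1, 817763) ≈ -1.2228e-6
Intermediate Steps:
Function('y')(b) = Mul(3, b)
Function('U')(l) = Mul(2, Pow(l, 2)) (Function('U')(l) = Mul(Mul(2, l), l) = Mul(2, Pow(l, 2)))
Function('B')(n, o) = -129 (Function('B')(n, o) = Add(Mul(3, 11), Mul(-1, Mul(2, Pow(-9, 2)))) = Add(33, Mul(-1, Mul(2, 81))) = Add(33, Mul(-1, 162)) = Add(33, -162) = -129)
Pow(Add(Add(Add(-221479, Function('B')(153, 376)), -275038), -321117), -1) = Pow(Add(Add(Add(-221479, -129), -275038), -321117), -1) = Pow(Add(Add(-221608, -275038), -321117), -1) = Pow(Add(-496646, -321117), -1) = Pow(-817763, -1) = Rational(-1, 817763)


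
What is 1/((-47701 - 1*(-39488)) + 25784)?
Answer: 1/17571 ≈ 5.6912e-5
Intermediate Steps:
1/((-47701 - 1*(-39488)) + 25784) = 1/((-47701 + 39488) + 25784) = 1/(-8213 + 25784) = 1/17571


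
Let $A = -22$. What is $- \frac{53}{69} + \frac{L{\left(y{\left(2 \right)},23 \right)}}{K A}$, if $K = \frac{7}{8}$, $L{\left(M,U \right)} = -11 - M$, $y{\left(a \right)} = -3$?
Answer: $- \frac{1873}{5313} \approx -0.35253$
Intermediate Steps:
$K = \frac{7}{8}$ ($K = 7 \cdot \frac{1}{8} = \frac{7}{8} \approx 0.875$)
$- \frac{53}{69} + \frac{L{\left(y{\left(2 \right)},23 \right)}}{K A} = - \frac{53}{69} + \frac{-11 - -3}{\frac{7}{8} \left(-22\right)} = \left(-53\right) \frac{1}{69} + \frac{-11 + 3}{- \frac{77}{4}} = - \frac{53}{69} - - \frac{32}{77} = - \frac{53}{69} + \frac{32}{77} = - \frac{1873}{5313}$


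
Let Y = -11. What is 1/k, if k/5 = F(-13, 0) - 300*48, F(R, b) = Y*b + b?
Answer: -1/72000 ≈ -1.3889e-5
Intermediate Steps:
F(R, b) = -10*b (F(R, b) = -11*b + b = -10*b)
k = -72000 (k = 5*(-10*0 - 300*48) = 5*(0 - 14400) = 5*(-14400) = -72000)
1/k = 1/(-72000) = -1/72000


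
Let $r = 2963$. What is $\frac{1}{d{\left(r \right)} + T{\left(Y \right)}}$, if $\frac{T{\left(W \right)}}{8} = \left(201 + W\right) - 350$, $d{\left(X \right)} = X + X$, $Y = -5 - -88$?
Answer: $\frac{1}{5398} \approx 0.00018525$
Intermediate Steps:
$Y = 83$ ($Y = -5 + 88 = 83$)
$d{\left(X \right)} = 2 X$
$T{\left(W \right)} = -1192 + 8 W$ ($T{\left(W \right)} = 8 \left(\left(201 + W\right) - 350\right) = 8 \left(-149 + W\right) = -1192 + 8 W$)
$\frac{1}{d{\left(r \right)} + T{\left(Y \right)}} = \frac{1}{2 \cdot 2963 + \left(-1192 + 8 \cdot 83\right)} = \frac{1}{5926 + \left(-1192 + 664\right)} = \frac{1}{5926 - 528} = \frac{1}{5398}$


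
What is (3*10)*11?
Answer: 330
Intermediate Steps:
(3*10)*11 = 30*11 = 330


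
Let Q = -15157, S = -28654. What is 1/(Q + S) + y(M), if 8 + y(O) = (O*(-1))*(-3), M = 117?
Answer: 15027172/43811 ≈ 343.00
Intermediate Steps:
y(O) = -8 + 3*O (y(O) = -8 + (O*(-1))*(-3) = -8 - O*(-3) = -8 + 3*O)
1/(Q + S) + y(M) = 1/(-15157 - 28654) + (-8 + 3*117) = 1/(-43811) + (-8 + 351) = -1/43811 + 343 = 15027172/43811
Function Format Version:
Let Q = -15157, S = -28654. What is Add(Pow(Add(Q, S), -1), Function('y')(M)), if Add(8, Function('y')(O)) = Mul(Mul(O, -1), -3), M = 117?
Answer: Rational(15027172, 43811) ≈ 343.00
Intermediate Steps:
Function('y')(O) = Add(-8, Mul(3, O)) (Function('y')(O) = Add(-8, Mul(Mul(O, -1), -3)) = Add(-8, Mul(Mul(-1, O), -3)) = Add(-8, Mul(3, O)))
Add(Pow(Add(Q, S), -1), Function('y')(M)) = Add(Pow(Add(-15157, -28654), -1), Add(-8, Mul(3, 117))) = Add(Pow(-43811, -1), Add(-8, 351)) = Add(Rational(-1, 43811), 343) = Rational(15027172, 43811)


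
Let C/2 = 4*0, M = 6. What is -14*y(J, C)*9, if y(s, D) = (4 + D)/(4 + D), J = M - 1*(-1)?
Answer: -126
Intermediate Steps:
C = 0 (C = 2*(4*0) = 2*0 = 0)
J = 7 (J = 6 - 1*(-1) = 6 + 1 = 7)
y(s, D) = 1
-14*y(J, C)*9 = -14*1*9 = -14*9 = -126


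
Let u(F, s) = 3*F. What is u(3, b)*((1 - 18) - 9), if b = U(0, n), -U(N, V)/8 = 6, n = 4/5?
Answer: -234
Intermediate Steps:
n = ⅘ (n = 4*(⅕) = ⅘ ≈ 0.80000)
U(N, V) = -48 (U(N, V) = -8*6 = -48)
b = -48
u(3, b)*((1 - 18) - 9) = (3*3)*((1 - 18) - 9) = 9*(-17 - 9) = 9*(-26) = -234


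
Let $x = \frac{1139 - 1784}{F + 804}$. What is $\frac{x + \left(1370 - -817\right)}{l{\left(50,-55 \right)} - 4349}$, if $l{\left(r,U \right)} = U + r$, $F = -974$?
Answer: $- \frac{10641}{21148} \approx -0.50317$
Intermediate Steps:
$x = \frac{129}{34}$ ($x = \frac{1139 - 1784}{-974 + 804} = - \frac{645}{-170} = \left(-645\right) \left(- \frac{1}{170}\right) = \frac{129}{34} \approx 3.7941$)
$\frac{x + \left(1370 - -817\right)}{l{\left(50,-55 \right)} - 4349} = \frac{\frac{129}{34} + \left(1370 - -817\right)}{\left(-55 + 50\right) - 4349} = \frac{\frac{129}{34} + \left(1370 + 817\right)}{-5 - 4349} = \frac{\frac{129}{34} + 2187}{-4354} = \frac{74487}{34} \left(- \frac{1}{4354}\right) = - \frac{10641}{21148}$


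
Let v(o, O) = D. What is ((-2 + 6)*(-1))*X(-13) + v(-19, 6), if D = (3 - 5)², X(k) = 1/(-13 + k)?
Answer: 54/13 ≈ 4.1538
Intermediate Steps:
D = 4 (D = (-2)² = 4)
v(o, O) = 4
((-2 + 6)*(-1))*X(-13) + v(-19, 6) = ((-2 + 6)*(-1))/(-13 - 13) + 4 = (4*(-1))/(-26) + 4 = -4*(-1/26) + 4 = 2/13 + 4 = 54/13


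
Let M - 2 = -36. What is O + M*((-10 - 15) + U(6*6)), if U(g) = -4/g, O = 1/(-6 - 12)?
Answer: 15367/18 ≈ 853.72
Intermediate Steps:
M = -34 (M = 2 - 36 = -34)
O = -1/18 (O = 1/(-18) = -1/18 ≈ -0.055556)
O + M*((-10 - 15) + U(6*6)) = -1/18 - 34*((-10 - 15) - 4/(6*6)) = -1/18 - 34*(-25 - 4/36) = -1/18 - 34*(-25 - 4*1/36) = -1/18 - 34*(-25 - 1/9) = -1/18 - 34*(-226/9) = -1/18 + 7684/9 = 15367/18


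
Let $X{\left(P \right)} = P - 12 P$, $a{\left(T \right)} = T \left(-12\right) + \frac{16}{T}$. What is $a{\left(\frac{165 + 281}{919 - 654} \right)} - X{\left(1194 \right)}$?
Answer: $\frac{775522034}{59095} \approx 13123.0$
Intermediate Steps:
$a{\left(T \right)} = - 12 T + \frac{16}{T}$
$X{\left(P \right)} = - 11 P$
$a{\left(\frac{165 + 281}{919 - 654} \right)} - X{\left(1194 \right)} = \left(- 12 \frac{165 + 281}{919 - 654} + \frac{16}{\left(165 + 281\right) \frac{1}{919 - 654}}\right) - \left(-11\right) 1194 = \left(- 12 \cdot \frac{446}{265} + \frac{16}{446 \cdot \frac{1}{265}}\right) - -13134 = \left(- 12 \cdot 446 \cdot \frac{1}{265} + \frac{16}{446 \cdot \frac{1}{265}}\right) + 13134 = \left(\left(-12\right) \frac{446}{265} + \frac{16}{\frac{446}{265}}\right) + 13134 = \left(- \frac{5352}{265} + 16 \cdot \frac{265}{446}\right) + 13134 = \left(- \frac{5352}{265} + \frac{2120}{223}\right) + 13134 = - \frac{631696}{59095} + 13134 = \frac{775522034}{59095}$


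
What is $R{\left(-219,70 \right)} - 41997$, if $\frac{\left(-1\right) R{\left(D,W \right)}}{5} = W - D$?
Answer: $-43442$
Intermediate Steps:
$R{\left(D,W \right)} = - 5 W + 5 D$ ($R{\left(D,W \right)} = - 5 \left(W - D\right) = - 5 W + 5 D$)
$R{\left(-219,70 \right)} - 41997 = \left(\left(-5\right) 70 + 5 \left(-219\right)\right) - 41997 = \left(-350 - 1095\right) - 41997 = -1445 - 41997 = -43442$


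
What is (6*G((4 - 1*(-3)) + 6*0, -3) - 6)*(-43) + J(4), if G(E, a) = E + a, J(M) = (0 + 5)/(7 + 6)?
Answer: -10057/13 ≈ -773.62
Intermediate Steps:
J(M) = 5/13
(6*G((4 - 1*(-3)) + 6*0, -3) - 6)*(-43) + J(4) = (6*(((4 - 1*(-3)) + 6*0) - 3) - 6)*(-43) + 5/13 = (6*(((4 + 3) + 0) - 3) - 6)*(-43) + 5/13 = (6*((7 + 0) - 3) - 6)*(-43) + 5/13 = (6*(7 - 3) - 6)*(-43) + 5/13 = (6*4 - 6)*(-43) + 5/13 = (24 - 6)*(-43) + 5/13 = 18*(-43) + 5/13 = -774 + 5/13 = -10057/13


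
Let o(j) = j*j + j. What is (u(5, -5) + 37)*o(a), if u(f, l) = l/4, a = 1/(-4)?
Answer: -429/64 ≈ -6.7031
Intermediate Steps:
a = -¼ ≈ -0.25000
u(f, l) = l/4 (u(f, l) = l*(¼) = l/4)
o(j) = j + j² (o(j) = j² + j = j + j²)
(u(5, -5) + 37)*o(a) = ((¼)*(-5) + 37)*(-(1 - ¼)/4) = (-5/4 + 37)*(-¼*¾) = (143/4)*(-3/16) = -429/64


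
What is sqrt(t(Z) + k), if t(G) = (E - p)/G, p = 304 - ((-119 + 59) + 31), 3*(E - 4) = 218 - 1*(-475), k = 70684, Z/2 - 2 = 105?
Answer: sqrt(809255873)/107 ≈ 265.86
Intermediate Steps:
Z = 214 (Z = 4 + 2*105 = 4 + 210 = 214)
E = 235 (E = 4 + (218 - 1*(-475))/3 = 4 + (218 + 475)/3 = 4 + (1/3)*693 = 4 + 231 = 235)
p = 333 (p = 304 - (-60 + 31) = 304 - 1*(-29) = 304 + 29 = 333)
t(G) = -98/G (t(G) = (235 - 1*333)/G = (235 - 333)/G = -98/G)
sqrt(t(Z) + k) = sqrt(-98/214 + 70684) = sqrt(-98*1/214 + 70684) = sqrt(-49/107 + 70684) = sqrt(7563139/107) = sqrt(809255873)/107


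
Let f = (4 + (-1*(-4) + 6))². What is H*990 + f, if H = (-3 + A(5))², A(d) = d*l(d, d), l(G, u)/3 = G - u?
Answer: 9106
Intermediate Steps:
l(G, u) = -3*u + 3*G (l(G, u) = 3*(G - u) = -3*u + 3*G)
A(d) = 0 (A(d) = d*(-3*d + 3*d) = d*0 = 0)
f = 196 (f = (4 + (4 + 6))² = (4 + 10)² = 14² = 196)
H = 9 (H = (-3 + 0)² = (-3)² = 9)
H*990 + f = 9*990 + 196 = 8910 + 196 = 9106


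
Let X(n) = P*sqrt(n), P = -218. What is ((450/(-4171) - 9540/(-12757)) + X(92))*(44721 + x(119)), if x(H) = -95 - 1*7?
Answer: 1519307737110/53209447 - 19453884*sqrt(23) ≈ -9.3269e+7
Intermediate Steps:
X(n) = -218*sqrt(n)
x(H) = -102 (x(H) = -95 - 7 = -102)
((450/(-4171) - 9540/(-12757)) + X(92))*(44721 + x(119)) = ((450/(-4171) - 9540/(-12757)) - 436*sqrt(23))*(44721 - 102) = ((450*(-1/4171) - 9540*(-1/12757)) - 436*sqrt(23))*44619 = ((-450/4171 + 9540/12757) - 436*sqrt(23))*44619 = (34050690/53209447 - 436*sqrt(23))*44619 = 1519307737110/53209447 - 19453884*sqrt(23)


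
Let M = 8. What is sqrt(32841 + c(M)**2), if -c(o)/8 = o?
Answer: sqrt(36937) ≈ 192.19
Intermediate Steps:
c(o) = -8*o
sqrt(32841 + c(M)**2) = sqrt(32841 + (-8*8)**2) = sqrt(32841 + (-64)**2) = sqrt(32841 + 4096) = sqrt(36937)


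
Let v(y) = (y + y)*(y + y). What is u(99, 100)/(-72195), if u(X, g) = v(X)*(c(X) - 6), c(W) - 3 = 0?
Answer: 39204/24065 ≈ 1.6291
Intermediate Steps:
v(y) = 4*y**2 (v(y) = (2*y)*(2*y) = 4*y**2)
c(W) = 3 (c(W) = 3 + 0 = 3)
u(X, g) = -12*X**2 (u(X, g) = (4*X**2)*(3 - 6) = (4*X**2)*(-3) = -12*X**2)
u(99, 100)/(-72195) = -12*99**2/(-72195) = -12*9801*(-1/72195) = -117612*(-1/72195) = 39204/24065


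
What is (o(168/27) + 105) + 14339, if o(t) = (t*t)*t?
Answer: 10705292/729 ≈ 14685.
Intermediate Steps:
o(t) = t**3 (o(t) = t**2*t = t**3)
(o(168/27) + 105) + 14339 = ((168/27)**3 + 105) + 14339 = ((168*(1/27))**3 + 105) + 14339 = ((56/9)**3 + 105) + 14339 = (175616/729 + 105) + 14339 = 252161/729 + 14339 = 10705292/729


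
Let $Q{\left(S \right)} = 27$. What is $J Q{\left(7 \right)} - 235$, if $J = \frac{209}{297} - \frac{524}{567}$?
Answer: $- \frac{5060}{21} \approx -240.95$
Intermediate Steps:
$J = - \frac{125}{567}$ ($J = 209 \cdot \frac{1}{297} - \frac{524}{567} = \frac{19}{27} - \frac{524}{567} = - \frac{125}{567} \approx -0.22046$)
$J Q{\left(7 \right)} - 235 = \left(- \frac{125}{567}\right) 27 - 235 = - \frac{125}{21} + \left(-257 + 22\right) = - \frac{125}{21} - 235 = - \frac{5060}{21}$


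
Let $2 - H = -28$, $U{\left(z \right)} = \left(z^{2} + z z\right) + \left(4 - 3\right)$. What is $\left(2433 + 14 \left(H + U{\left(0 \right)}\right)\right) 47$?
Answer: $134749$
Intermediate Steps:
$U{\left(z \right)} = 1 + 2 z^{2}$ ($U{\left(z \right)} = \left(z^{2} + z^{2}\right) + 1 = 2 z^{2} + 1 = 1 + 2 z^{2}$)
$H = 30$ ($H = 2 - -28 = 2 + 28 = 30$)
$\left(2433 + 14 \left(H + U{\left(0 \right)}\right)\right) 47 = \left(2433 + 14 \left(30 + \left(1 + 2 \cdot 0^{2}\right)\right)\right) 47 = \left(2433 + 14 \left(30 + \left(1 + 2 \cdot 0\right)\right)\right) 47 = \left(2433 + 14 \left(30 + \left(1 + 0\right)\right)\right) 47 = \left(2433 + 14 \left(30 + 1\right)\right) 47 = \left(2433 + 14 \cdot 31\right) 47 = \left(2433 + 434\right) 47 = 2867 \cdot 47 = 134749$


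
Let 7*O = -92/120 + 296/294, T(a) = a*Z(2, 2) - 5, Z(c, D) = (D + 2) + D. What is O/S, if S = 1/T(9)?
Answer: 353/210 ≈ 1.6810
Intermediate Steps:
Z(c, D) = 2 + 2*D (Z(c, D) = (2 + D) + D = 2 + 2*D)
T(a) = -5 + 6*a (T(a) = a*(2 + 2*2) - 5 = a*(2 + 4) - 5 = a*6 - 5 = 6*a - 5 = -5 + 6*a)
S = 1/49 (S = 1/(-5 + 6*9) = 1/(-5 + 54) = 1/49 ≈ 0.020408)
O = 353/10290 (O = (-92/120 + 296/294)/7 = (-92*1/120 + 296*(1/294))/7 = (-23/30 + 148/147)/7 = (⅐)*(353/1470) = 353/10290 ≈ 0.034305)
O/S = 353/(10290*(1/49)) = (353/10290)*49 = 353/210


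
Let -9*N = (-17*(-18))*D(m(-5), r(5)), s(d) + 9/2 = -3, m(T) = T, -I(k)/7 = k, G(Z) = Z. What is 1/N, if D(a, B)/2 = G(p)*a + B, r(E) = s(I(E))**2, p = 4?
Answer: -1/2465 ≈ -0.00040568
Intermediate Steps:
I(k) = -7*k
s(d) = -15/2 (s(d) = -9/2 - 3 = -15/2)
r(E) = 225/4 (r(E) = (-15/2)**2 = 225/4)
D(a, B) = 2*B + 8*a (D(a, B) = 2*(4*a + B) = 2*(B + 4*a) = 2*B + 8*a)
N = -2465 (N = -(-17*(-18))*(2*(225/4) + 8*(-5))/9 = -34*(225/2 - 40) = -34*145/2 = -1/9*22185 = -2465)
1/N = 1/(-2465) = -1/2465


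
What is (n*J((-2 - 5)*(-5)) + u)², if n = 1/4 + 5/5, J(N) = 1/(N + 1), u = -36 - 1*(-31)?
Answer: 511225/20736 ≈ 24.654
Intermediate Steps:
u = -5 (u = -36 + 31 = -5)
J(N) = 1/(1 + N)
n = 5/4 (n = 1*(¼) + 5*(⅕) = ¼ + 1 = 5/4 ≈ 1.2500)
(n*J((-2 - 5)*(-5)) + u)² = (5/(4*(1 + (-2 - 5)*(-5))) - 5)² = (5/(4*(1 - 7*(-5))) - 5)² = (5/(4*(1 + 35)) - 5)² = ((5/4)/36 - 5)² = ((5/4)*(1/36) - 5)² = (5/144 - 5)² = (-715/144)² = 511225/20736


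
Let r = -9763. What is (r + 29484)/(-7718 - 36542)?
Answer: -19721/44260 ≈ -0.44557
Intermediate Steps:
(r + 29484)/(-7718 - 36542) = (-9763 + 29484)/(-7718 - 36542) = 19721/(-44260) = 19721*(-1/44260) = -19721/44260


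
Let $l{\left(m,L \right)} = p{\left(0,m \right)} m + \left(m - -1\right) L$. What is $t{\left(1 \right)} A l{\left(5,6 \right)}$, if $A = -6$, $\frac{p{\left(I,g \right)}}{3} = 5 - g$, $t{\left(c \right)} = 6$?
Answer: $-1296$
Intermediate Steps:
$p{\left(I,g \right)} = 15 - 3 g$ ($p{\left(I,g \right)} = 3 \left(5 - g\right) = 15 - 3 g$)
$l{\left(m,L \right)} = L \left(1 + m\right) + m \left(15 - 3 m\right)$ ($l{\left(m,L \right)} = \left(15 - 3 m\right) m + \left(m - -1\right) L = m \left(15 - 3 m\right) + \left(m + 1\right) L = m \left(15 - 3 m\right) + \left(1 + m\right) L = m \left(15 - 3 m\right) + L \left(1 + m\right) = L \left(1 + m\right) + m \left(15 - 3 m\right)$)
$t{\left(1 \right)} A l{\left(5,6 \right)} = 6 \left(-6\right) \left(6 + 6 \cdot 5 - 15 \left(-5 + 5\right)\right) = - 36 \left(6 + 30 - 15 \cdot 0\right) = - 36 \left(6 + 30 + 0\right) = \left(-36\right) 36 = -1296$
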